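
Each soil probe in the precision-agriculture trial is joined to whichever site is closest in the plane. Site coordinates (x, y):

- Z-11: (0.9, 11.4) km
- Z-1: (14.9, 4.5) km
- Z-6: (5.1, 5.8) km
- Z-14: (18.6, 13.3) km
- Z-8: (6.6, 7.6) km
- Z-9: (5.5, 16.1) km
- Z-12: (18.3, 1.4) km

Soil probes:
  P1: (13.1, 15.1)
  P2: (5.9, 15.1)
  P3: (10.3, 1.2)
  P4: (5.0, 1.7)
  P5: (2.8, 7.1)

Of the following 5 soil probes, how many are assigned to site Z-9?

1

P1 → Z-14
P2 → Z-9
P3 → Z-1
P4 → Z-6
P5 → Z-6
1 of the 5 goes to Z-9.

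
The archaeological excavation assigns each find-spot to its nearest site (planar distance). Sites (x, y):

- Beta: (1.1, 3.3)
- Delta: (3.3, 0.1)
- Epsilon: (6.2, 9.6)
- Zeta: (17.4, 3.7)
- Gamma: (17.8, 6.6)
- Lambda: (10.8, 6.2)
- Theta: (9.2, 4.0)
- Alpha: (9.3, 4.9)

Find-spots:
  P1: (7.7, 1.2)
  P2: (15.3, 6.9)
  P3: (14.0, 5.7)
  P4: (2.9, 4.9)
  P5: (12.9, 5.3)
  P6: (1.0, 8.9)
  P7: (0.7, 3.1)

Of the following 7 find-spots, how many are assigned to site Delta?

0

P1 → Theta
P2 → Gamma
P3 → Lambda
P4 → Beta
P5 → Lambda
P6 → Epsilon
P7 → Beta
0 of the 7 go to Delta.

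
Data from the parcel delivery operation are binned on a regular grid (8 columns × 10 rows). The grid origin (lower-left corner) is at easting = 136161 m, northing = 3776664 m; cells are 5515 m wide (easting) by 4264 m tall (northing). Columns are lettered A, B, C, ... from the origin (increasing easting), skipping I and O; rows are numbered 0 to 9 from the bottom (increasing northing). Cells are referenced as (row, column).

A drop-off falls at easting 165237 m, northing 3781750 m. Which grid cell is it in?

(1, F)

Column index: ⌊(165237 − 136161) / 5515⌋ = ⌊5.272⌋ = 5 → column F
Row offset from origin: ⌊(3781750 − 3776664) / 4264⌋ = ⌊1.193⌋ = 1 → row 1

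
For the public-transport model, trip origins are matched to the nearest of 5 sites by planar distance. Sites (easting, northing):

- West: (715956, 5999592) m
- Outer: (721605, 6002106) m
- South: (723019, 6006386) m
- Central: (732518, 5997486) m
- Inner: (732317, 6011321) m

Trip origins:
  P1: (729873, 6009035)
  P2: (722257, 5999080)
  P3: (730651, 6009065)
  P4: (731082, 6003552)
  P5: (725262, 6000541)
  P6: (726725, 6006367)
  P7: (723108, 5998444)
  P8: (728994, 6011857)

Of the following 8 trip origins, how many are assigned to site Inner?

3

P1 → Inner
P2 → Outer
P3 → Inner
P4 → Central
P5 → Outer
P6 → South
P7 → Outer
P8 → Inner
3 of the 8 go to Inner.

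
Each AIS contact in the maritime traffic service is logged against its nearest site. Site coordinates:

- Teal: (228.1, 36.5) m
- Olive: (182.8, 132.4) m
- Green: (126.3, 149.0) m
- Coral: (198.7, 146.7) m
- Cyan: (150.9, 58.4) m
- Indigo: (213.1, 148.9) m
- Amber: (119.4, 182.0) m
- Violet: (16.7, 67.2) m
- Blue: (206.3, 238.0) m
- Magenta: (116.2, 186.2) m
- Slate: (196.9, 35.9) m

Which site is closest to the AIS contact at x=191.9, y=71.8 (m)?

Squared distances to each site:
Teal: 2556.530; Olive: 3755.170; Green: 10263.200; Coral: 5656.250; Cyan: 1860.560; Indigo: 6393.850; Amber: 17400.290; Violet: 30716.200; Blue: 27829.800; Magenta: 18817.850; Slate: 1313.810.
Minimum at Slate.

Slate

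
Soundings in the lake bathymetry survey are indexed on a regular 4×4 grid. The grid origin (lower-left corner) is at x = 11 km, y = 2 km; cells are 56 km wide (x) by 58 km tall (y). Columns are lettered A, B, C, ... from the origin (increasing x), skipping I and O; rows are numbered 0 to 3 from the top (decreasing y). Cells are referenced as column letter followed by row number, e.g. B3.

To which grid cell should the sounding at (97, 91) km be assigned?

Column index: ⌊(97 − 11) / 56⌋ = ⌊1.536⌋ = 1 → column B
Row offset from origin: ⌊(91 − 2) / 58⌋ = ⌊1.534⌋ = 1 → row 2 (counted from top)

B2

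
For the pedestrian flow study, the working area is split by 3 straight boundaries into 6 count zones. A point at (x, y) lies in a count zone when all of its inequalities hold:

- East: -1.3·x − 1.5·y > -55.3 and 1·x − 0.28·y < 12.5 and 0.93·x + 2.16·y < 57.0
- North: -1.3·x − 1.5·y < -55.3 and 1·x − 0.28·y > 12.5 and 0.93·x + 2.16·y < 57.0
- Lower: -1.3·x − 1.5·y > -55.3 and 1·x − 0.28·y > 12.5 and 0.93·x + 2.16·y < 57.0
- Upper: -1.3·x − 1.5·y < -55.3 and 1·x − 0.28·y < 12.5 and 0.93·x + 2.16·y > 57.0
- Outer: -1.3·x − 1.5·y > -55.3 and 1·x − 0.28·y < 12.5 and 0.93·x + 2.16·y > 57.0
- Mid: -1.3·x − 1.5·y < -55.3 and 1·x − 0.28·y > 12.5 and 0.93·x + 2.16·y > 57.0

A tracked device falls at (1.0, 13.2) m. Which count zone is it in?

East

-1.3·1.0 − 1.5·13.2 = -21.100, which is > -55.3
1·1.0 − 0.28·13.2 = -2.696, which is < 12.5
0.93·1.0 + 2.16·13.2 = 29.442, which is < 57.0
This sign pattern matches East.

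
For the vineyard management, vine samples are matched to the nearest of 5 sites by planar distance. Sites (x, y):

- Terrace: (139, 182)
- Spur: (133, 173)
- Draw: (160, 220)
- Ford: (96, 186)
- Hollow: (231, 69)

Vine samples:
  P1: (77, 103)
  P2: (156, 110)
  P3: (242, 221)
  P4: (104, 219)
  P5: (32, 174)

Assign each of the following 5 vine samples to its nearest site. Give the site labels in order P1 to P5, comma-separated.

Ford, Spur, Draw, Ford, Ford

P1 → Ford (d²=7250.00)
P2 → Spur (d²=4498.00)
P3 → Draw (d²=6725.00)
P4 → Ford (d²=1153.00)
P5 → Ford (d²=4240.00)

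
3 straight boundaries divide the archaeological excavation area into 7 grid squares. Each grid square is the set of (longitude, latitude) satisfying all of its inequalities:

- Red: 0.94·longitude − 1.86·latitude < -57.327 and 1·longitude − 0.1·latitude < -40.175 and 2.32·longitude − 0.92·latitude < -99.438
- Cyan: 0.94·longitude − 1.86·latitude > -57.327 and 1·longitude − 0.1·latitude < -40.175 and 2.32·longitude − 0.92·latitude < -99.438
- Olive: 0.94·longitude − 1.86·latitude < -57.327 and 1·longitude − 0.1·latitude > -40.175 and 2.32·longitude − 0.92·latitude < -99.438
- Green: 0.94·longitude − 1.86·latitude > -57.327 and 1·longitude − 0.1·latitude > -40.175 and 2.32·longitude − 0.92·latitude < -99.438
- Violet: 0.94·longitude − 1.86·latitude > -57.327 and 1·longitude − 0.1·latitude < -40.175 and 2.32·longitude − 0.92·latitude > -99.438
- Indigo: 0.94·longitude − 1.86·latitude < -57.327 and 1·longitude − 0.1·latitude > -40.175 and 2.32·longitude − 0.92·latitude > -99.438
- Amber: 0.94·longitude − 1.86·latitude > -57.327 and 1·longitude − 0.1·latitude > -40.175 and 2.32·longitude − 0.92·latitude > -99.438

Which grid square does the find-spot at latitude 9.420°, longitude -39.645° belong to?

0.94·-39.645 − 1.86·9.420 = -54.788, which is > -57.327
1·-39.645 − 0.1·9.420 = -40.587, which is < -40.175
2.32·-39.645 − 0.92·9.420 = -100.643, which is < -99.438
This sign pattern matches Cyan.

Cyan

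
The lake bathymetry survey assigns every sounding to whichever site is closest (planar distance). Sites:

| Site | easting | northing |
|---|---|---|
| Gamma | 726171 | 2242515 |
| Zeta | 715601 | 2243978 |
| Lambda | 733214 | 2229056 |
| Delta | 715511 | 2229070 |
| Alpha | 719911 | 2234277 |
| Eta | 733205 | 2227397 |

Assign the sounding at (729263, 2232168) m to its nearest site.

Lambda

Squared distances to each site:
Gamma: 116620873.000; Zeta: 326126344.000; Lambda: 25294945.000; Delta: 198715108.000; Alpha: 91907785.000; Eta: 38301805.000.
Minimum at Lambda.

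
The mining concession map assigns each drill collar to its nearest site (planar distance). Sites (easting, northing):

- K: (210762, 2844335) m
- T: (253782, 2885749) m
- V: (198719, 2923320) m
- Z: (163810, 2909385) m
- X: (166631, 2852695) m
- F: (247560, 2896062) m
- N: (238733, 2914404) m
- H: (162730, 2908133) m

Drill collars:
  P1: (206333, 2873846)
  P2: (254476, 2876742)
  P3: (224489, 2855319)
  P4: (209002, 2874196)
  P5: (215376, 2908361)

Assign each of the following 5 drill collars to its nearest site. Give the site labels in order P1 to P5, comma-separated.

K, T, K, K, V

P1 → K (d²=890515162.00)
P2 → T (d²=81607685.00)
P3 → K (d²=309078785.00)
P4 → K (d²=894776921.00)
P5 → V (d²=501227330.00)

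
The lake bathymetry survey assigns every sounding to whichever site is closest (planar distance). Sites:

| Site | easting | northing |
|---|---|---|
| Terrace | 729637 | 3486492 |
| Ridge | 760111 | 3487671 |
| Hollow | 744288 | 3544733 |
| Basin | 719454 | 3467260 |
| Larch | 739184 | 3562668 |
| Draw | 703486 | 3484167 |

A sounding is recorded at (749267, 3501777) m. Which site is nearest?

Ridge

Squared distances to each site:
Terrace: 618968125.000; Ridge: 316571572.000; Hollow: 1870008377.000; Basin: 2080238258.000; Larch: 3809380770.000; Draw: 2406012061.000.
Minimum at Ridge.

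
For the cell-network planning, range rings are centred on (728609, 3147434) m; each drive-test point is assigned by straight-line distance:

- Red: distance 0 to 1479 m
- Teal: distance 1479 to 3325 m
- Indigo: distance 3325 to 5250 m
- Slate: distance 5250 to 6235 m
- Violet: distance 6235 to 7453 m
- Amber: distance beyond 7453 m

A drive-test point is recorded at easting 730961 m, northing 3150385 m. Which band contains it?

Indigo

Distance = √((730961−728609)² + (3150385−3147434)²) = √(5531904.000 + 8708401.000) = 3773.633 m.
3325 ≤ 3773.633 < 5250 → Indigo.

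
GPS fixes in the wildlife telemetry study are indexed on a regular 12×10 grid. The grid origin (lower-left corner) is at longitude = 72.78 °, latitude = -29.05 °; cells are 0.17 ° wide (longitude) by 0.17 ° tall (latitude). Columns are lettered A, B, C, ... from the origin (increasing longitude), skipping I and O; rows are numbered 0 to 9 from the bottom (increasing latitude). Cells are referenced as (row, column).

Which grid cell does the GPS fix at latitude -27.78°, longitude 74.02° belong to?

Column index: ⌊(74.02 − 72.78) / 0.17⌋ = ⌊7.294⌋ = 7 → column H
Row offset from origin: ⌊(-27.78 − -29.05) / 0.17⌋ = ⌊7.471⌋ = 7 → row 7

(7, H)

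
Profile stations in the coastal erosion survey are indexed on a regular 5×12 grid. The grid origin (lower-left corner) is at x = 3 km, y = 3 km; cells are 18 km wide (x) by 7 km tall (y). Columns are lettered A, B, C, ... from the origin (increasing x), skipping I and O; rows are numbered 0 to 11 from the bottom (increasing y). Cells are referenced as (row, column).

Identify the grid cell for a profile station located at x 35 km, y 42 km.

(5, B)

Column index: ⌊(35 − 3) / 18⌋ = ⌊1.778⌋ = 1 → column B
Row offset from origin: ⌊(42 − 3) / 7⌋ = ⌊5.571⌋ = 5 → row 5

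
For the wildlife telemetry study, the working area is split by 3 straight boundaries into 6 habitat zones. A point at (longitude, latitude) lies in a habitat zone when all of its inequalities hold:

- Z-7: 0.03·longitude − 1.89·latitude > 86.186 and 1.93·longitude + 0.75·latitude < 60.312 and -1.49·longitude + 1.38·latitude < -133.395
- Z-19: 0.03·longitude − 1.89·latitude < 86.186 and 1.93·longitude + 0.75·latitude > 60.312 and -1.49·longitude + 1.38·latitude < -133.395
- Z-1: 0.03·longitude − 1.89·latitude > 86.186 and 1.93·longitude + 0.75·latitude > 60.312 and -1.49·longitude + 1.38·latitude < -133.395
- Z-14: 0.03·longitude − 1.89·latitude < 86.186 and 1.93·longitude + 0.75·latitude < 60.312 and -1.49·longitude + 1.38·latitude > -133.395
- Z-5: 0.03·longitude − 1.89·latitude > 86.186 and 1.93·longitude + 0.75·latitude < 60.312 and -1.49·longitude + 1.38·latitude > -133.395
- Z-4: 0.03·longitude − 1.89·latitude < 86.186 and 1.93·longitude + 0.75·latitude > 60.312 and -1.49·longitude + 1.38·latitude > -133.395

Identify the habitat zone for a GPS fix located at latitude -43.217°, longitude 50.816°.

Z-19

0.03·50.816 − 1.89·-43.217 = 83.205, which is < 86.186
1.93·50.816 + 0.75·-43.217 = 65.662, which is > 60.312
-1.49·50.816 + 1.38·-43.217 = -135.355, which is < -133.395
This sign pattern matches Z-19.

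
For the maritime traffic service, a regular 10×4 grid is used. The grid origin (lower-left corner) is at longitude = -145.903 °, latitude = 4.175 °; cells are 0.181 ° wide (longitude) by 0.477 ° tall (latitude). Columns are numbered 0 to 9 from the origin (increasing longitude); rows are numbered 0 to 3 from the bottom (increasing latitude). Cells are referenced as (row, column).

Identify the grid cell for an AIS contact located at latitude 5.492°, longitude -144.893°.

(2, 5)

Column index: ⌊(-144.893 − -145.903) / 0.181⌋ = ⌊5.580⌋ = 5
Row offset from origin: ⌊(5.492 − 4.175) / 0.477⌋ = ⌊2.761⌋ = 2 → row 2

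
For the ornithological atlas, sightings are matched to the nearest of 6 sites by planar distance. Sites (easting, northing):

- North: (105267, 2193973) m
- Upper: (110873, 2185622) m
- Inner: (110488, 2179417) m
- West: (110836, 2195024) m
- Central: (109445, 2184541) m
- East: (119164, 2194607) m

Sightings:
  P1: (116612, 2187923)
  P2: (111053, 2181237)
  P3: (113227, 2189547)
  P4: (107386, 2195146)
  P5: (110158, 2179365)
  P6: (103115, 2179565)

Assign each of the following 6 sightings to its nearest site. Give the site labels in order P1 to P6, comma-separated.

P1 → Upper (d²=38230722.00)
P2 → Inner (d²=3631625.00)
P3 → Upper (d²=20946941.00)
P4 → North (d²=5866090.00)
P5 → Inner (d²=111604.00)
P6 → Inner (d²=54383033.00)

Upper, Inner, Upper, North, Inner, Inner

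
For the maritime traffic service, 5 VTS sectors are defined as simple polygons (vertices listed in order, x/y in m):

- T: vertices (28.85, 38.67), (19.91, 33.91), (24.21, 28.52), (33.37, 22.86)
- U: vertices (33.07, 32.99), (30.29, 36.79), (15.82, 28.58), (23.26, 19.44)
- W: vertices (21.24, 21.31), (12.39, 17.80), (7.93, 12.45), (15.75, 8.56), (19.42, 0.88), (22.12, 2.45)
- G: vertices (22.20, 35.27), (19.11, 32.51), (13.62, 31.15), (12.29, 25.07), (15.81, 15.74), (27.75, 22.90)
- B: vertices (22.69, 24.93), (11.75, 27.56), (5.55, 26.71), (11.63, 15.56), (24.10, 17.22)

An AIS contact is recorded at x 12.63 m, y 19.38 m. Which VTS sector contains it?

Cast a ray rightward from (12.63, 19.38). For each polygon, the edges (by vertex number in listed order) whose endpoints lie on opposite sides of y = 19.38, where each meets that height, and whether that is right or left of the point:
T: no edge straddles that height → 0 crossings.
U: no edge straddles that height → 0 crossings.
W: 1–2 at x≈16.374 (right), 6–1 at x≈21.330 (right) → 2 crossings.
G: 4–5 at x≈14.437 (right), 5–6 at x≈21.880 (right) → 2 crossings.
B: 3–4 at x≈9.547 (left), 5–1 at x≈23.705 (right) → 1 crossing.
Only B has an odd count, so the point is inside B.

B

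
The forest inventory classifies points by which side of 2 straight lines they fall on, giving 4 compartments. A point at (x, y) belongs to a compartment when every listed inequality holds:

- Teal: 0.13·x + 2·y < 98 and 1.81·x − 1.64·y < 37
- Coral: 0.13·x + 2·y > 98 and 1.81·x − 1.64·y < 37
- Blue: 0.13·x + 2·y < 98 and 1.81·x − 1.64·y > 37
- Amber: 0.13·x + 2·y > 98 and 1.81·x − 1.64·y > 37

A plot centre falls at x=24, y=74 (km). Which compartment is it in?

0.13·24 + 2·74 = 151.120, which is > 98
1.81·24 − 1.64·74 = -77.920, which is < 37
This sign pattern matches Coral.

Coral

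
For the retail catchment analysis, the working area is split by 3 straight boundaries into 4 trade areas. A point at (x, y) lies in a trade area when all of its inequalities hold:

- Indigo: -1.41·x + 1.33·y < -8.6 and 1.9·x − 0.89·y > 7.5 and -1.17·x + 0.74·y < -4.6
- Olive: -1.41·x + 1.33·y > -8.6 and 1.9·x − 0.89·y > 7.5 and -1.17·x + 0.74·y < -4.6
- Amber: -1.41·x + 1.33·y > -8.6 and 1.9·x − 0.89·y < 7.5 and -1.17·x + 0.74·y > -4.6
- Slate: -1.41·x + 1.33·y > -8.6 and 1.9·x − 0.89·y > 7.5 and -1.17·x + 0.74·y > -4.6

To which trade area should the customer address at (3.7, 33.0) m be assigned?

Amber

-1.41·3.7 + 1.33·33.0 = 38.673, which is > -8.6
1.9·3.7 − 0.89·33.0 = -22.340, which is < 7.5
-1.17·3.7 + 0.74·33.0 = 20.091, which is > -4.6
This sign pattern matches Amber.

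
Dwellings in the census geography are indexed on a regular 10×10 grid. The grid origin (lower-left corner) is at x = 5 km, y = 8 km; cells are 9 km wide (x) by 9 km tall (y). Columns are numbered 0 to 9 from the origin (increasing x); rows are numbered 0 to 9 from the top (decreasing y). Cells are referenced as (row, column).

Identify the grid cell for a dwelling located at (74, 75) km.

Column index: ⌊(74 − 5) / 9⌋ = ⌊7.667⌋ = 7
Row offset from origin: ⌊(75 − 8) / 9⌋ = ⌊7.444⌋ = 7 → row 2 (counted from top)

(2, 7)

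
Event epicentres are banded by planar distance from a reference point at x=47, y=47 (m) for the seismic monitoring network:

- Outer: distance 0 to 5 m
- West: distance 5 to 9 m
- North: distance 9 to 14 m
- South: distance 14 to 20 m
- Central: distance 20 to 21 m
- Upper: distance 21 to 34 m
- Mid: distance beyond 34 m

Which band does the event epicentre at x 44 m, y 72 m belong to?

Distance = √((44−47)² + (72−47)²) = √(9.000 + 625.000) = 25.179 m.
21 ≤ 25.179 < 34 → Upper.

Upper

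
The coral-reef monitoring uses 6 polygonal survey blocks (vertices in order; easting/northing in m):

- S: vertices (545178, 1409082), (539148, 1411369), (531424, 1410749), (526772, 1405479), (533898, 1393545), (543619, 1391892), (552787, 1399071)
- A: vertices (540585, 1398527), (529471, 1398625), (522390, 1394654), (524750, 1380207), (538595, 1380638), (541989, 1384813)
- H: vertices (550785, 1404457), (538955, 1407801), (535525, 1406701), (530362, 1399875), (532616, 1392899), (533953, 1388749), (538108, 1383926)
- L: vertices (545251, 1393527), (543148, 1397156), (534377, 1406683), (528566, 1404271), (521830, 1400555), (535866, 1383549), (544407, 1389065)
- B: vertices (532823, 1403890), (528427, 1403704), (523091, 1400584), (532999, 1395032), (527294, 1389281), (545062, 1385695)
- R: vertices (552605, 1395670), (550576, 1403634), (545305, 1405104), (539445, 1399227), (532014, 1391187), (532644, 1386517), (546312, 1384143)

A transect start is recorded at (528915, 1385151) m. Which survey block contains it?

Cast a ray rightward from (528915, 1385151). For each polygon, the edges (by vertex number in listed order) whose endpoints lie on opposite sides of northing = 1385151, where each meets that height, and whether that is right or left of the point:
S: no edge straddles that height → 0 crossings.
A: 3–4 at easting≈523942.4 (left), 6–1 at easting≈541954.4 (right) → 1 crossing.
H: 6–7 at easting≈537052.7 (right), 7–1 at easting≈538864.4 (right) → 2 crossings.
L: 5–6 at easting≈534543.8 (right), 6–7 at easting≈538346.5 (right) → 2 crossings.
B: no edge straddles that height → 0 crossings.
R: 6–7 at easting≈540508.6 (right), 7–1 at easting≈546862.3 (right) → 2 crossings.
Only A has an odd count, so the point is inside A.

A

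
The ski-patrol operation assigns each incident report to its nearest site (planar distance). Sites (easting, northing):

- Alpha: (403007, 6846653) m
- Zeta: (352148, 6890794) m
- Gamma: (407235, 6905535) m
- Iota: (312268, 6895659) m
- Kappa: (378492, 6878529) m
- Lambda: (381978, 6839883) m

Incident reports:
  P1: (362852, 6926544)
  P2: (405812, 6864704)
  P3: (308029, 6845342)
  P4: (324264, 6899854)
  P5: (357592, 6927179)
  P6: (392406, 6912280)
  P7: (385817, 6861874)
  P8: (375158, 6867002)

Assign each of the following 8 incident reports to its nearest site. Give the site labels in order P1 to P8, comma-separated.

P1 → Zeta (d²=1392638116.00)
P2 → Alpha (d²=333706626.00)
P3 → Iota (d²=2549769610.00)
P4 → Iota (d²=161502041.00)
P5 → Zeta (d²=1353505361.00)
P6 → Gamma (d²=265394266.00)
P7 → Kappa (d²=331044650.00)
P8 → Kappa (d²=143987285.00)

Zeta, Alpha, Iota, Iota, Zeta, Gamma, Kappa, Kappa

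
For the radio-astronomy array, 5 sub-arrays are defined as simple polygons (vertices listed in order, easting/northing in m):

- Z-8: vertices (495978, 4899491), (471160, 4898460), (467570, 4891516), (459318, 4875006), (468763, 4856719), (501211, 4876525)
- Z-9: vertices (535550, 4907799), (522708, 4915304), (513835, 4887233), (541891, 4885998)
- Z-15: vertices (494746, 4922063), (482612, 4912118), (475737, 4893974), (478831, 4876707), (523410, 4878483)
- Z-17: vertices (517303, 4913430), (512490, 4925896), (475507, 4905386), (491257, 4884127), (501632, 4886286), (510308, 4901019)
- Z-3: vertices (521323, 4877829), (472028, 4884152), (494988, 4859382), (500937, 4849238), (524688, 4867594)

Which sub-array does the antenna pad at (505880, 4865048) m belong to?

Z-3

Cast a ray rightward from (505880, 4865048). For each polygon, the edges (by vertex number in listed order) whose endpoints lie on opposite sides of northing = 4865048, where each meets that height, and whether that is right or left of the point:
Z-8: 4–5 at easting≈464461.2 (left), 5–6 at easting≈482408.3 (left) → 0 crossings.
Z-9: no edge straddles that height → 0 crossings.
Z-15: no edge straddles that height → 0 crossings.
Z-17: no edge straddles that height → 0 crossings.
Z-3: 2–3 at easting≈489736.0 (left), 4–5 at easting≈521393.7 (right) → 1 crossing.
Only Z-3 has an odd count, so the point is inside Z-3.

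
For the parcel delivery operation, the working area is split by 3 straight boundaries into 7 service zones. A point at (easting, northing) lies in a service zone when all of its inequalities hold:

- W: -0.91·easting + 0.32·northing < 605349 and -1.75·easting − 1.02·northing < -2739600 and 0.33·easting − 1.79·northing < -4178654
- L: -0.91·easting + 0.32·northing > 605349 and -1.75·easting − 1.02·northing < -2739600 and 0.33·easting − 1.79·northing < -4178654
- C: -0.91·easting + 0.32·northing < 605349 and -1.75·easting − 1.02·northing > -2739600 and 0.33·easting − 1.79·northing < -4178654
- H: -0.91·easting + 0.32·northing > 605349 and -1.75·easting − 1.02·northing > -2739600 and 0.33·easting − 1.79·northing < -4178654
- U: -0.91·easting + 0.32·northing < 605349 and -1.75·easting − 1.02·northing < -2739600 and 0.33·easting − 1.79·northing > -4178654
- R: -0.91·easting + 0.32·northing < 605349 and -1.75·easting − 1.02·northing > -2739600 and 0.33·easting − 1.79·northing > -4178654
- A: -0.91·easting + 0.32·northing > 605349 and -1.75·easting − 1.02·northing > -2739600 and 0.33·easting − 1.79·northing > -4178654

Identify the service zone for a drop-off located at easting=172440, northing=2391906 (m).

-0.91·172440 + 0.32·2391906 = 608489.520, which is > 605349
-1.75·172440 − 1.02·2391906 = -2741514.120, which is < -2739600
0.33·172440 − 1.79·2391906 = -4224606.540, which is < -4178654
This sign pattern matches L.

L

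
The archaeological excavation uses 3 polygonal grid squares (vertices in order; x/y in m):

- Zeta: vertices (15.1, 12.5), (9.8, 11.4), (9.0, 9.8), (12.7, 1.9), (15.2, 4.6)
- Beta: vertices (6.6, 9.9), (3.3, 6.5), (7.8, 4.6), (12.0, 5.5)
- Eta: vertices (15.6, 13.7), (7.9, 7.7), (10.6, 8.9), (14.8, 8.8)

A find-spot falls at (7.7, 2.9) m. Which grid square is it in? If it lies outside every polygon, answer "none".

none

Cast a ray rightward from (7.7, 2.9). For each polygon, the edges (by vertex number in listed order) whose endpoints lie on opposite sides of y = 2.9, where each meets that height, and whether that is right or left of the point:
Zeta: 3–4 at x≈12.23 (right), 4–5 at x≈13.63 (right) → 2 crossings.
Beta: no edge straddles that height → 0 crossings.
Eta: no edge straddles that height → 0 crossings.
All counts are even, so the point lies outside every listed polygon.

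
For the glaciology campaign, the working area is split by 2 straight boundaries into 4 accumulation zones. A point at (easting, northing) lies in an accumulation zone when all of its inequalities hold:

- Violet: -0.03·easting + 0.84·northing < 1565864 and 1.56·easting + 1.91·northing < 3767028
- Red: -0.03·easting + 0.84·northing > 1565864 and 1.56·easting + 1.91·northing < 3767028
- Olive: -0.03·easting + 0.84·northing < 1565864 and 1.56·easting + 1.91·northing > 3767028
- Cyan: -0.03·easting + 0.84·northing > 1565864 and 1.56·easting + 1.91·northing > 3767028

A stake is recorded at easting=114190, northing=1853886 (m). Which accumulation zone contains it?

-0.03·114190 + 0.84·1853886 = 1553838.540, which is < 1565864
1.56·114190 + 1.91·1853886 = 3719058.660, which is < 3767028
This sign pattern matches Violet.

Violet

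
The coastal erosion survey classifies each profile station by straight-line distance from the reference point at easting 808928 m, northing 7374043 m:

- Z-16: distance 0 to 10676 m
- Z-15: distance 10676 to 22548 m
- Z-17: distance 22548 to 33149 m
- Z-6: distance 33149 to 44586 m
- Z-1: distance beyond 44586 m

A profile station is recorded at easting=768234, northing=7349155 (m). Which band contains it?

Z-1

Distance = √((768234−808928)² + (7349155−7374043)²) = √(1656001636.000 + 619412544.000) = 47701.302 m.
44586 ≤ 47701.302 < ∞ → Z-1.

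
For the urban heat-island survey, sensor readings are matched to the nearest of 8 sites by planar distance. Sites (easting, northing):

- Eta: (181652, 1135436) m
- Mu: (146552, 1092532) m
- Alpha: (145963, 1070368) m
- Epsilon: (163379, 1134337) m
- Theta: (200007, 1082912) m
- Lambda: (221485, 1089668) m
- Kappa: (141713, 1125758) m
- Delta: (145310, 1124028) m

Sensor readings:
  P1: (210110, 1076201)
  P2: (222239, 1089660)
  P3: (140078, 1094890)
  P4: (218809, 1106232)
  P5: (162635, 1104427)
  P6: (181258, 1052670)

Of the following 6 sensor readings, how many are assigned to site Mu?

P1 → Theta
P2 → Lambda
P3 → Mu
P4 → Lambda
P5 → Mu
P6 → Theta
2 of the 6 go to Mu.

2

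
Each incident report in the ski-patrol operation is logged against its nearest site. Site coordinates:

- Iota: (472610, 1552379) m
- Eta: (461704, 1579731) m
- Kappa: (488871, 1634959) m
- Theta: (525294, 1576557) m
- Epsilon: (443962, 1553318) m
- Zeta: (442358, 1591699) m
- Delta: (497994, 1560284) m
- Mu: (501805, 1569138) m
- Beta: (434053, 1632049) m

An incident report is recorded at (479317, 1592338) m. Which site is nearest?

Squared distances to each site:
Iota: 1641705530.000; Eta: 469154218.000; Kappa: 1907828557.000; Theta: 2362924490.000; Epsilon: 2772536425.000; Zeta: 1366376002.000; Delta: 1376289245.000; Mu: 1043950144.000; Beta: 3625793217.000.
Minimum at Eta.

Eta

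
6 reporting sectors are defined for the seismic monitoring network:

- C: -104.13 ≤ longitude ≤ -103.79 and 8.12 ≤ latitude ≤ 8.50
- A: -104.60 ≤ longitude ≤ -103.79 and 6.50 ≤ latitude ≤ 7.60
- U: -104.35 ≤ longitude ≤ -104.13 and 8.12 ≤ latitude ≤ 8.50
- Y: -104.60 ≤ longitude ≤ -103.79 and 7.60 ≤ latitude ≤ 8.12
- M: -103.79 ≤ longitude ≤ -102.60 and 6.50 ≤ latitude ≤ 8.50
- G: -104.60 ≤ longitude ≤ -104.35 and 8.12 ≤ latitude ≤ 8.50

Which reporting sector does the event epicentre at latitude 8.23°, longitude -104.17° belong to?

The point has longitude = -104.17 and latitude = 8.23.
Only U satisfies -104.35 ≤ longitude ≤ -104.13 and 8.12 ≤ latitude ≤ 8.50.

U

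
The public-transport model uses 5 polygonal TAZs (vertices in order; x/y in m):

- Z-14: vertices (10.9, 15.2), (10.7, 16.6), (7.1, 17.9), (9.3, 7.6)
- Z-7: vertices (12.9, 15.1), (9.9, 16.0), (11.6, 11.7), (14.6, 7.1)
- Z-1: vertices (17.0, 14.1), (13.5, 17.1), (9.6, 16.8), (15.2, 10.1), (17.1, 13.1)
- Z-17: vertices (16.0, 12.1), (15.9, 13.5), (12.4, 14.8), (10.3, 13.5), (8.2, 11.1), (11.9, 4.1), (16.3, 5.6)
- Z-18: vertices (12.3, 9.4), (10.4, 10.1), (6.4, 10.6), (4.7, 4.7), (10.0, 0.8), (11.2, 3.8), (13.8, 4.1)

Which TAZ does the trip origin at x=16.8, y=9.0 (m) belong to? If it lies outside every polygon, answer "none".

none

Cast a ray rightward from (16.8, 9.0). For each polygon, the edges (by vertex number in listed order) whose endpoints lie on opposite sides of y = 9.0, where each meets that height, and whether that is right or left of the point:
Z-14: 3–4 at x≈9.00 (left), 4–1 at x≈9.59 (left) → 0 crossings.
Z-7: 3–4 at x≈13.36 (left), 4–1 at x≈14.20 (left) → 0 crossings.
Z-1: no edge straddles that height → 0 crossings.
Z-17: 5–6 at x≈9.31 (left), 7–1 at x≈16.14 (left) → 0 crossings.
Z-18: 3–4 at x≈5.94 (left), 7–1 at x≈12.41 (left) → 0 crossings.
All counts are even, so the point lies outside every listed polygon.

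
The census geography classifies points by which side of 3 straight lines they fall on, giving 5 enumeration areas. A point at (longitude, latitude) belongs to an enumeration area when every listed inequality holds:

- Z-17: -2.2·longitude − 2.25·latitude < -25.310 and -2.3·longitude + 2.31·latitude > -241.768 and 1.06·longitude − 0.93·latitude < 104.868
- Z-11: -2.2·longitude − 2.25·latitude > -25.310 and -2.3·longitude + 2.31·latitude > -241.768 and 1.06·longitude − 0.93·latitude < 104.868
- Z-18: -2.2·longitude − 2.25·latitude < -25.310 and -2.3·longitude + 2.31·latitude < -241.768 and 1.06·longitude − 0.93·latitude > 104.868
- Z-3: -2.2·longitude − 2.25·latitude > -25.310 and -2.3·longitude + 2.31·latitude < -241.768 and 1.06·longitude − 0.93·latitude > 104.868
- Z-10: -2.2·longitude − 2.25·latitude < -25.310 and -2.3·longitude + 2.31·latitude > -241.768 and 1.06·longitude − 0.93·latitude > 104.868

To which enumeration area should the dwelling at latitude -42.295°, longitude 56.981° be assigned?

Z-17

-2.2·56.981 − 2.25·-42.295 = -30.194, which is < -25.310
-2.3·56.981 + 2.31·-42.295 = -228.758, which is > -241.768
1.06·56.981 − 0.93·-42.295 = 99.734, which is < 104.868
This sign pattern matches Z-17.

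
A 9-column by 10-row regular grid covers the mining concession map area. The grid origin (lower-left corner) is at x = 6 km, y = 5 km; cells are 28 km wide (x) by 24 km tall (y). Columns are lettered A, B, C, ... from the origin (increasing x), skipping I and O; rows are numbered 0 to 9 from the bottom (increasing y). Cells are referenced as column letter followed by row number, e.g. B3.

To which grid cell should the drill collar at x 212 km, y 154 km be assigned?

Column index: ⌊(212 − 6) / 28⌋ = ⌊7.357⌋ = 7 → column H
Row offset from origin: ⌊(154 − 5) / 24⌋ = ⌊6.208⌋ = 6 → row 6

H6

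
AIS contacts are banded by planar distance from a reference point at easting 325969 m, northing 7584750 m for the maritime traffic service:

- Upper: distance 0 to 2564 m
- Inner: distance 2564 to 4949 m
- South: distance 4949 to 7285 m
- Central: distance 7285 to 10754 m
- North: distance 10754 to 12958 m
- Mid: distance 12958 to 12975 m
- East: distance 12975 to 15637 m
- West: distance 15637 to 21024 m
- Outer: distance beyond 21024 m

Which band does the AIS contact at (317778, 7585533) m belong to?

Central

Distance = √((317778−325969)² + (7585533−7584750)²) = √(67092481.000 + 613089.000) = 8228.339 m.
7285 ≤ 8228.339 < 10754 → Central.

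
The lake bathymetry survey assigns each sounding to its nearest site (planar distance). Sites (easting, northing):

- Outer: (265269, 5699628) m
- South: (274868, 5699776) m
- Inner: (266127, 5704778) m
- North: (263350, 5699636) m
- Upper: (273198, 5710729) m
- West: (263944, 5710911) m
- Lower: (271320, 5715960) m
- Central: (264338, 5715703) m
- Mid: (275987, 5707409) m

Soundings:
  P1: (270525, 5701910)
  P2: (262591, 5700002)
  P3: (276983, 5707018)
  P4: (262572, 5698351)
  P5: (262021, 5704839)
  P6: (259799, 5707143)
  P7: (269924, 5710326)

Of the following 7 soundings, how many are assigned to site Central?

0

P1 → South
P2 → North
P3 → Mid
P4 → North
P5 → Inner
P6 → West
P7 → Upper
0 of the 7 go to Central.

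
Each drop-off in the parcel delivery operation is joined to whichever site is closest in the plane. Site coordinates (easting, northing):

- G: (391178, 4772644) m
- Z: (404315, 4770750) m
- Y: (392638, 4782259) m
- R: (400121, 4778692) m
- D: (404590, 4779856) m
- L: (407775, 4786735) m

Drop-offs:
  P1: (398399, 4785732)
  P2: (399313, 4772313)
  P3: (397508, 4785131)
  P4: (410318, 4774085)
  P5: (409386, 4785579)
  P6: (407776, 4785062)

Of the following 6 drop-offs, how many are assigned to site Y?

2

P1 → Y
P2 → Z
P3 → Y
P4 → Z
P5 → L
P6 → L
2 of the 6 go to Y.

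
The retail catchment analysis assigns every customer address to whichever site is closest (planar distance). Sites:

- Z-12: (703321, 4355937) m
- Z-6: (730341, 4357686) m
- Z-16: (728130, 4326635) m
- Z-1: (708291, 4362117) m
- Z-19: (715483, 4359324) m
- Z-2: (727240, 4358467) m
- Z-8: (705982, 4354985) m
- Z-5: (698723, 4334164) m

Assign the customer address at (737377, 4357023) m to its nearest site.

Z-6

Squared distances to each site:
Z-12: 1160990532.000; Z-6: 49944865.000; Z-16: 1008937553.000; Z-1: 871944232.000; Z-19: 484641837.000; Z-2: 104843905.000; Z-8: 989799469.000; Z-5: 2016665597.000.
Minimum at Z-6.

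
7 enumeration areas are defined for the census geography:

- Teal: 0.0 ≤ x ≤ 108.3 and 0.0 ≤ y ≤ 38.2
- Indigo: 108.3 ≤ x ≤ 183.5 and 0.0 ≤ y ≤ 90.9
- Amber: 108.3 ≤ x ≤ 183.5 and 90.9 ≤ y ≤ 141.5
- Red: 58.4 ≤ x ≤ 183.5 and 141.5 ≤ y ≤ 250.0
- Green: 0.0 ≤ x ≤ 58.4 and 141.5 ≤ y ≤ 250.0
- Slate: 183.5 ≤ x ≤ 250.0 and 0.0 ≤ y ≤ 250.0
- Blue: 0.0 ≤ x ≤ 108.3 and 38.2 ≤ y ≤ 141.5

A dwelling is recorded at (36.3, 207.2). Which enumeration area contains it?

The point has x = 36.3 and y = 207.2.
Only Green satisfies 0.0 ≤ x ≤ 58.4 and 141.5 ≤ y ≤ 250.0.

Green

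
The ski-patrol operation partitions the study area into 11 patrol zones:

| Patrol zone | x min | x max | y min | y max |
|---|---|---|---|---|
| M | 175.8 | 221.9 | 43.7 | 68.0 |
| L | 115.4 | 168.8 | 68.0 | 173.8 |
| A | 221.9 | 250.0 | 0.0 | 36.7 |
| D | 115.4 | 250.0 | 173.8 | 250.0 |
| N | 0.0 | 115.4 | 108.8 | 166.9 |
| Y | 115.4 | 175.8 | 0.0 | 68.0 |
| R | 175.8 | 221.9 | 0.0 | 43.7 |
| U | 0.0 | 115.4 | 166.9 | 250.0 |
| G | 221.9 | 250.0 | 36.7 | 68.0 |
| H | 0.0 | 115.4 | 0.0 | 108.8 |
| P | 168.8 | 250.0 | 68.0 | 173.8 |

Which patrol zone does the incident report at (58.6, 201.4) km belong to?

The point has x = 58.6 and y = 201.4.
Only U satisfies 0.0 ≤ x ≤ 115.4 and 166.9 ≤ y ≤ 250.0.

U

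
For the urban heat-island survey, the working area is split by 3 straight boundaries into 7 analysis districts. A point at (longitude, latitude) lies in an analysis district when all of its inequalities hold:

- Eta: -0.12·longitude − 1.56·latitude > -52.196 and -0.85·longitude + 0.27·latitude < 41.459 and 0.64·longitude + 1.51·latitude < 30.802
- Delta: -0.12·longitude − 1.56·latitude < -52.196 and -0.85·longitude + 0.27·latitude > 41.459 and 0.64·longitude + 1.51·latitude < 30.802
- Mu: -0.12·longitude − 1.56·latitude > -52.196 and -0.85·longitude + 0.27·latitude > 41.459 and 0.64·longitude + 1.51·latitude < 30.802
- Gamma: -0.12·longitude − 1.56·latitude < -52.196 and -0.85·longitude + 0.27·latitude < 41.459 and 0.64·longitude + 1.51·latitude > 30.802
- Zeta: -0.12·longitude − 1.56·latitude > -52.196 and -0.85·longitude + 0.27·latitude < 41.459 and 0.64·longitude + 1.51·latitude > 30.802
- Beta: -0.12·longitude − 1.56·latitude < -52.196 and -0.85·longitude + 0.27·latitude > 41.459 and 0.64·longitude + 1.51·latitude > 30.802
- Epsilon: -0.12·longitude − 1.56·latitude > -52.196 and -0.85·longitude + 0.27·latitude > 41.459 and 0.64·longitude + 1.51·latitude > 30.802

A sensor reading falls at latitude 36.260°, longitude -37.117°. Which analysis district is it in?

Zeta

-0.12·-37.117 − 1.56·36.260 = -52.112, which is > -52.196
-0.85·-37.117 + 0.27·36.260 = 41.340, which is < 41.459
0.64·-37.117 + 1.51·36.260 = 30.998, which is > 30.802
This sign pattern matches Zeta.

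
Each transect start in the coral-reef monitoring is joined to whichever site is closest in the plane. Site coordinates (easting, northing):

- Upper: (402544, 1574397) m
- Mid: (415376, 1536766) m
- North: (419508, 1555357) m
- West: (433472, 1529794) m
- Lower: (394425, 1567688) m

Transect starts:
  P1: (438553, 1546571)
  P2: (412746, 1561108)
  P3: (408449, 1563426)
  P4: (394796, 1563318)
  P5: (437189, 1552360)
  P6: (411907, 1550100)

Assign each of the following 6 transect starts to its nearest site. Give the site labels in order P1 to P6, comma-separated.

West, North, Upper, Lower, North, North

P1 → West (d²=307284290.00)
P2 → North (d²=78798645.00)
P3 → Upper (d²=155231866.00)
P4 → Lower (d²=19234541.00)
P5 → North (d²=321599770.00)
P6 → North (d²=85411250.00)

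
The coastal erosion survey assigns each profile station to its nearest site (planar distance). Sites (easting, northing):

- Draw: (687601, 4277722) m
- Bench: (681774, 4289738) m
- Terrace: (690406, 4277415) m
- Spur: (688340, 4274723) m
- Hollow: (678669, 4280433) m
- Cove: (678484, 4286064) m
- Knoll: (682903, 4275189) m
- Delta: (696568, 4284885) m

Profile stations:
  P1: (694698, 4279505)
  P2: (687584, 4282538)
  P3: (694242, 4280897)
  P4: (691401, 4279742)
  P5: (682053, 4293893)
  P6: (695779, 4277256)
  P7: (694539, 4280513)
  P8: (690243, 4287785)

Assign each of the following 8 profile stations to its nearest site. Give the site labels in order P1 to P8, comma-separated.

Terrace, Draw, Delta, Terrace, Bench, Terrace, Delta, Delta

P1 → Terrace (d²=22789364.00)
P2 → Draw (d²=23194145.00)
P3 → Delta (d²=21314420.00)
P4 → Terrace (d²=6404954.00)
P5 → Bench (d²=17341866.00)
P6 → Terrace (d²=28894410.00)
P7 → Delta (d²=23231225.00)
P8 → Delta (d²=48415625.00)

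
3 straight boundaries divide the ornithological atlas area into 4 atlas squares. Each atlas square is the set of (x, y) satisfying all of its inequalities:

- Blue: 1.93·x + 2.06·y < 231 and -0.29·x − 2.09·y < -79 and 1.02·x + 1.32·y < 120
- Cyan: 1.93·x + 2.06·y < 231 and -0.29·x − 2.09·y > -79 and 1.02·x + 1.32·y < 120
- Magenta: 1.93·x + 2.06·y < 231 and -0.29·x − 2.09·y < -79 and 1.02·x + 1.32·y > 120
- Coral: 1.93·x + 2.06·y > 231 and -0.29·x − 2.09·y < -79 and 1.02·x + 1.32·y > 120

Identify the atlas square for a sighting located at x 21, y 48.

1.93·21 + 2.06·48 = 139.410, which is < 231
-0.29·21 − 2.09·48 = -106.410, which is < -79
1.02·21 + 1.32·48 = 84.780, which is < 120
This sign pattern matches Blue.

Blue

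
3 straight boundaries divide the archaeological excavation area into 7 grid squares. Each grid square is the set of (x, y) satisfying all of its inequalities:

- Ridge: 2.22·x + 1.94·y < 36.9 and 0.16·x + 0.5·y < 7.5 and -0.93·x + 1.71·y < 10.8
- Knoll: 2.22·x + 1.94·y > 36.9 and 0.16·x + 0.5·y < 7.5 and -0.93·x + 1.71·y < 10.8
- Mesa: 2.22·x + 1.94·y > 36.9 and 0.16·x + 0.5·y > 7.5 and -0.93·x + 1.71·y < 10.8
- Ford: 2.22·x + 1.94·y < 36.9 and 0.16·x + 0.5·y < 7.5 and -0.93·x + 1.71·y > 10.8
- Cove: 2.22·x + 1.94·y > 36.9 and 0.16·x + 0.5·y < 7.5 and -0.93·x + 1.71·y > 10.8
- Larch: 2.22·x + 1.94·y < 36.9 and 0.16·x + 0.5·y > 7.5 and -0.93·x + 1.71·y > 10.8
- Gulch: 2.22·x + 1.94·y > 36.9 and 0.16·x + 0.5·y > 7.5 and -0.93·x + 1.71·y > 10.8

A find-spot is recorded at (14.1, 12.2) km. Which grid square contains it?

2.22·14.1 + 1.94·12.2 = 54.970, which is > 36.9
0.16·14.1 + 0.5·12.2 = 8.356, which is > 7.5
-0.93·14.1 + 1.71·12.2 = 7.749, which is < 10.8
This sign pattern matches Mesa.

Mesa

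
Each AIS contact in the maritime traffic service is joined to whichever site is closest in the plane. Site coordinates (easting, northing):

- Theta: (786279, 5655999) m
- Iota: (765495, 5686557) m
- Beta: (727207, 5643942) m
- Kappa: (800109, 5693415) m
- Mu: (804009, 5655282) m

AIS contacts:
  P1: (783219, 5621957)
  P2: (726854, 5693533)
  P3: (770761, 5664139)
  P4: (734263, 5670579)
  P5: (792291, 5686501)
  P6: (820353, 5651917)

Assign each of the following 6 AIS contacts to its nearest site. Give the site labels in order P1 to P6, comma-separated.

P1 → Theta (d²=1168221364.00)
P2 → Iota (d²=1541791457.00)
P3 → Theta (d²=307067924.00)
P4 → Beta (d²=759316905.00)
P5 → Kappa (d²=108924520.00)
P6 → Mu (d²=278449561.00)

Theta, Iota, Theta, Beta, Kappa, Mu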